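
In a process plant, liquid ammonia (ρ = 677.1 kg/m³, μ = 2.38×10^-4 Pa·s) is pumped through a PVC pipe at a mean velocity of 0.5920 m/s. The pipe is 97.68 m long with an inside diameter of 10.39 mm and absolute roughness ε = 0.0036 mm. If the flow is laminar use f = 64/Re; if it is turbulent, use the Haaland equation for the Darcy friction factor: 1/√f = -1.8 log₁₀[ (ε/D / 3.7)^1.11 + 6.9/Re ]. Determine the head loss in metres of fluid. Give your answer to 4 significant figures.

Reynolds number Re = ρVD/μ = 677.1 · 0.592 · 0.01039 / 0.000238 = 1.75e+04.
Re > 4000 → turbulent. Relative roughness ε/D = 3.6e-06/0.01039 = 0.000346. Haaland: 1/√f = -1.8 log₁₀[(0.000346/3.7)^1.11 + 6.9/1.75e+04] = -1.8 log₁₀[3.38e-05 + 0.000394] = 6.063, so f = 0.0272.
Darcy-Weisbach: ΔP = f(L/D)(ρV²/2) = 0.0272·(97.68/0.01039)·(677.1·0.592²/2) = 0.0272·9401·118.6 = 3.034e+04 Pa.
Head loss h_f = ΔP/(ρg) = 3.034e+04/(677.1·9.81) = 4.568 m.

h_f ≈ 4.568 m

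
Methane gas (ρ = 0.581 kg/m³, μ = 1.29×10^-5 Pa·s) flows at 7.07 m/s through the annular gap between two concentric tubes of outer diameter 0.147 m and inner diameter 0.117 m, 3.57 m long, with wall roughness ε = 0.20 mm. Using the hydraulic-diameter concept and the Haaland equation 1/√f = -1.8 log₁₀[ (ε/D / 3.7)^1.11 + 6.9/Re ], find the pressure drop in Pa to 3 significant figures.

Hydraulic diameter D_h = 4A/P = D_o - D_i = 0.147 - 0.117 = 0.03 m.
Re = ρVD_h/μ = 0.581·7.07·0.03/1.29e-05 = 9553.
ε/D_h = 0.0002/0.03 = 0.00667; Haaland gives 1/√f = -1.8 log₁₀[0.000899+0.000722] = 5.022, so f = 0.03965.
ΔP = f(L/D_h)(ρV²/2) = 0.03965·3.57/0.03·14.52 = 68.51 Pa.

ΔP ≈ 68.5 Pa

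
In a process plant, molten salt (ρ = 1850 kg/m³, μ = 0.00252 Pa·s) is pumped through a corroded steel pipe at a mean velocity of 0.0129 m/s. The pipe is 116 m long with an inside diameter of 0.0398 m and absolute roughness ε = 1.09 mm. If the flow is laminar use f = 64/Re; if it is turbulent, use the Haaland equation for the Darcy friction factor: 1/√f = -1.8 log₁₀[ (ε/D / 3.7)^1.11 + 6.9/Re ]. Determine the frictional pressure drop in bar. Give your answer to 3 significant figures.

Reynolds number Re = ρVD/μ = 1850 · 0.0129 · 0.0398 / 0.00252 = 376.9.
Re < 2300 → laminar flow, so f = 64/Re = 64/376.9 = 0.1698 (the turbulent correlation is not needed).
Darcy-Weisbach: ΔP = f(L/D)(ρV²/2) = 0.1698·(116/0.0398)·(1850·0.0129²/2) = 0.1698·2915·0.1539 = 76.18 Pa.
ΔP = 76.18 Pa = 7.62×10^-4 bar.

ΔP ≈ 7.62×10^-4 bar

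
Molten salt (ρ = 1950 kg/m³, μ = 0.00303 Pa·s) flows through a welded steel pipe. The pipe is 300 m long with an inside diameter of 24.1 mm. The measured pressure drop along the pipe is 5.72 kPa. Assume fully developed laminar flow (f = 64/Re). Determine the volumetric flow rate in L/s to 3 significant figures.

Q ≈ 0.0521 L/s

For laminar flow, f = 64/Re with Re = ρVD/μ, so Darcy-Weisbach reduces to ΔP = 32μLV/D². Solving for V: V = ΔP·D²/(32μL) = 5720·(0.0241)²/(32·0.00303·300) = 0.1142 m/s.
Check: Re = ρVD/μ = 1950·0.1142·0.0241/0.00303 = 1771 < 2300, so the laminar assumption holds.
Q = V·A = 0.1142·(π/4·0.0241²) = 5.21e-05 m³/s = 0.0521 L/s.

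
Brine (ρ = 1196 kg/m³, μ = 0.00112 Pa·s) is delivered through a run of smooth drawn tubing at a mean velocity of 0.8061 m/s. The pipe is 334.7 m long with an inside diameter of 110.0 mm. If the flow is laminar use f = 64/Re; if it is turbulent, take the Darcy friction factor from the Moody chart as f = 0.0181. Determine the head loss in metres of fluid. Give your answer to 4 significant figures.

h_f ≈ 1.824 m

Reynolds number Re = ρVD/μ = 1196 · 0.8061 · 0.11 / 0.00112 = 9.469e+04.
Re > 4000 → turbulent; use the Moody-chart value f = 0.0181.
Darcy-Weisbach: ΔP = f(L/D)(ρV²/2) = 0.0181·(334.7/0.11)·(1196·0.8061²/2) = 0.0181·3043·388.6 = 2.14e+04 Pa.
Head loss h_f = ΔP/(ρg) = 2.14e+04/(1196·9.81) = 1.824 m.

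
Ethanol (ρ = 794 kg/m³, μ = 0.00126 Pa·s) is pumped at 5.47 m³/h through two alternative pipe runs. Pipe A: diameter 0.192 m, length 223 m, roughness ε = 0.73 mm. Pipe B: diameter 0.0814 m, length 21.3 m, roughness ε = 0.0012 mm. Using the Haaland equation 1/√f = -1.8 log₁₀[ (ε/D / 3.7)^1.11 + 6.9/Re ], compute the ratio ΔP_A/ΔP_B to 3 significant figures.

ΔP_A/ΔP_B ≈ 0.203

Pipe A: V = Q/A = 0.001519/0.02895 = 0.05248 m/s; Re = 6350; ε/D = 0.0038; Haaland → f = 0.03924; ΔP_A = f(L/D)(ρV²/2) = 49.84 Pa.
Pipe B: V = Q/A = 0.001519/0.005204 = 0.292 m/s; Re = 1.498e+04; ε/D = 1.47e-05; Haaland → f = 0.02774; ΔP_B = f(L/D)(ρV²/2) = 245.7 Pa.
ΔP_A/ΔP_B = 49.84/245.7 = 0.203.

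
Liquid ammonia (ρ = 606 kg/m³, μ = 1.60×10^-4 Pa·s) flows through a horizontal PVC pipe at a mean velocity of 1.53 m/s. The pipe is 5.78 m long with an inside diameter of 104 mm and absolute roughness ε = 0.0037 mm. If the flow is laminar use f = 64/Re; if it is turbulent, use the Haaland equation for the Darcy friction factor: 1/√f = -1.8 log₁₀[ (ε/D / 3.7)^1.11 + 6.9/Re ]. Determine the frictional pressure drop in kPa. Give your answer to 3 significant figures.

Reynolds number Re = ρVD/μ = 606 · 1.53 · 0.104 / 0.00016 = 6.027e+05.
Re > 4000 → turbulent. Relative roughness ε/D = 3.7e-06/0.104 = 3.56e-05. Haaland: 1/√f = -1.8 log₁₀[(3.56e-05/3.7)^1.11 + 6.9/6.027e+05] = -1.8 log₁₀[2.7e-06 + 1.14e-05] = 8.729, so f = 0.01312.
Darcy-Weisbach: ΔP = f(L/D)(ρV²/2) = 0.01312·(5.78/0.104)·(606·1.53²/2) = 0.01312·55.58·709.3 = 517.4 Pa.
ΔP = 517.4 Pa = 0.517 kPa.

ΔP ≈ 0.517 kPa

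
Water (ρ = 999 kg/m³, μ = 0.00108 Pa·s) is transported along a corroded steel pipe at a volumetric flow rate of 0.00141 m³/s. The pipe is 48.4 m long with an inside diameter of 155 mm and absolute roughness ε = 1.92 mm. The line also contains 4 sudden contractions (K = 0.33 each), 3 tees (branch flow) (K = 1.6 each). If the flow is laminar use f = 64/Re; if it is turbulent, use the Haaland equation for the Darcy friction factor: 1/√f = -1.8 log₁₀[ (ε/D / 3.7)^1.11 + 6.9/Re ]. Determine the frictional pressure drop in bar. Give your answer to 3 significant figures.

Cross-sectional area A = πD²/4 = π(0.155)²/4 = 0.01887 m²; mean velocity V = Q/A = 0.00141/0.01887 = 0.07472 m/s.
Reynolds number Re = ρVD/μ = 999 · 0.07472 · 0.155 / 0.00108 = 1.071e+04.
Re > 4000 → turbulent. Relative roughness ε/D = 0.00192/0.155 = 0.0124. Haaland: 1/√f = -1.8 log₁₀[(0.0124/3.7)^1.11 + 6.9/1.071e+04] = -1.8 log₁₀[0.00179 + 0.000644] = 4.705, so f = 0.04517.
Total minor-loss coefficient ΣK = 4·0.33 + 3·1.6 = 6.12.
ΔP = [f·L/D + ΣK]·(ρV²/2) = [0.04517·48.4/0.155 + 6.12]·(999·0.07472²/2) = [14.11 + 6.12]·2.789 = 56.41 Pa.
ΔP = 56.41 Pa = 5.64×10^-4 bar.

ΔP ≈ 5.64×10^-4 bar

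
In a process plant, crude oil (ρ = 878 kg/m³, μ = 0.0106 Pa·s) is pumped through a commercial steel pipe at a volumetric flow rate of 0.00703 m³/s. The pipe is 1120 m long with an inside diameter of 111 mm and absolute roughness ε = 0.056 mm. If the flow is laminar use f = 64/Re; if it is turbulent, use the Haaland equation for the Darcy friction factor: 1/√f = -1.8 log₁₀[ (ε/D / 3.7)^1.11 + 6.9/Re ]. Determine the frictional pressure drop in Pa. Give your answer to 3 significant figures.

ΔP ≈ 82100 Pa

Cross-sectional area A = πD²/4 = π(0.111)²/4 = 0.009677 m²; mean velocity V = Q/A = 0.00703/0.009677 = 0.7265 m/s.
Reynolds number Re = ρVD/μ = 878 · 0.7265 · 0.111 / 0.0106 = 6679.
Re > 4000 → turbulent. Relative roughness ε/D = 5.6e-05/0.111 = 0.000505. Haaland: 1/√f = -1.8 log₁₀[(0.000505/3.7)^1.11 + 6.9/6679] = -1.8 log₁₀[5.12e-05 + 0.00103] = 5.337, so f = 0.03511.
Darcy-Weisbach: ΔP = f(L/D)(ρV²/2) = 0.03511·(1120/0.111)·(878·0.7265²/2) = 0.03511·1.009e+04·231.7 = 8.208e+04 Pa.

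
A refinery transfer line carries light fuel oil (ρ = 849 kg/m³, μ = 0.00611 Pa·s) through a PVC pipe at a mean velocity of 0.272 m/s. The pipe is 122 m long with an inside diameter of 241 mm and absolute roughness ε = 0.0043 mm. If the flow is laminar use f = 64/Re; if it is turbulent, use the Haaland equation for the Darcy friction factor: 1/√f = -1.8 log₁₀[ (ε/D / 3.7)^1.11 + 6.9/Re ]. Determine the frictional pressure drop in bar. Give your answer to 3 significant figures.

ΔP ≈ 0.00504 bar

Reynolds number Re = ρVD/μ = 849 · 0.272 · 0.241 / 0.00611 = 9109.
Re > 4000 → turbulent. Relative roughness ε/D = 4.3e-06/0.241 = 1.78e-05. Haaland: 1/√f = -1.8 log₁₀[(1.78e-05/3.7)^1.11 + 6.9/9109] = -1.8 log₁₀[1.25e-06 + 0.000758] = 5.616, so f = 0.03171.
Darcy-Weisbach: ΔP = f(L/D)(ρV²/2) = 0.03171·(122/0.241)·(849·0.272²/2) = 0.03171·506.2·31.41 = 504.1 Pa.
ΔP = 504.1 Pa = 0.00504 bar.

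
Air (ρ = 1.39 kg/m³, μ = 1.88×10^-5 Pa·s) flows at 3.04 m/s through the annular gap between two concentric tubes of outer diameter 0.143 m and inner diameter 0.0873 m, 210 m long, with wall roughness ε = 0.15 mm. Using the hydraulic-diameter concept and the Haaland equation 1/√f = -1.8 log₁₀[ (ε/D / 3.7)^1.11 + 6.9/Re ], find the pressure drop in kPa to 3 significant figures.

Hydraulic diameter D_h = 4A/P = D_o - D_i = 0.143 - 0.0873 = 0.0557 m.
Re = ρVD_h/μ = 1.39·3.04·0.0557/1.88e-05 = 1.252e+04.
ε/D_h = 0.00015/0.0557 = 0.00269; Haaland gives 1/√f = -1.8 log₁₀[0.000329+0.000551] = 5.5, so f = 0.03306.
ΔP = f(L/D_h)(ρV²/2) = 0.03306·210/0.0557·6.423 = 800.5 Pa.
ΔP = 0.801 kPa.

ΔP ≈ 0.801 kPa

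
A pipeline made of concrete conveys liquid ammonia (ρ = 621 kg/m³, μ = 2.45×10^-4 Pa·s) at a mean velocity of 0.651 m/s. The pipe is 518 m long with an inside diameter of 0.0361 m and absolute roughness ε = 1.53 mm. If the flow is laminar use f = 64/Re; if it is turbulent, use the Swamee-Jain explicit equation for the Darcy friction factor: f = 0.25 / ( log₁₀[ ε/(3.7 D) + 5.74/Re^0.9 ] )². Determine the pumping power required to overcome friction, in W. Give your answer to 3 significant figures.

Reynolds number Re = ρVD/μ = 621 · 0.651 · 0.0361 / 0.000245 = 5.957e+04.
Re > 4000 → turbulent. Relative roughness ε/D = 0.00153/0.0361 = 0.0424. Swamee-Jain: f = 0.25/(log₁₀[0.0424/3.7 + 5.74/5.957e+04^0.9])² = 0.25/(log₁₀[0.0115 + 0.000289])² = 0.25/(-1.93)² = 0.0671.
Darcy-Weisbach: ΔP = f(L/D)(ρV²/2) = 0.0671·(518/0.0361)·(621·0.651²/2) = 0.0671·1.435e+04·131.6 = 1.267e+05 Pa.
Q = V·A = 0.651·0.001024 = 0.0006663 m³/s.
Pumping power P = QΔP = 0.0006663·1.267e+05 = 84.43 W = 84.4 W.

P ≈ 84.4 W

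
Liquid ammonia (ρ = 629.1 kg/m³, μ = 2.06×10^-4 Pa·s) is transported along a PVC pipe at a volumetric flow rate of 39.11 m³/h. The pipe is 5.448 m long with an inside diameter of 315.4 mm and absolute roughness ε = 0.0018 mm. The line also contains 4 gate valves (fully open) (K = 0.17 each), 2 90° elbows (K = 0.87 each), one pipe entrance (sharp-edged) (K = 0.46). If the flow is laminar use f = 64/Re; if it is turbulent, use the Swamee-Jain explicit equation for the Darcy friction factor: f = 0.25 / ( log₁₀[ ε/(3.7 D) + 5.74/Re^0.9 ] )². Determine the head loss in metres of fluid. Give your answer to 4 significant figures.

h_f ≈ 0.003125 m

Q = 39.11 m³/h = 39.11/3600 = 0.01086 m³/s.
Cross-sectional area A = πD²/4 = π(0.3154)²/4 = 0.07813 m²; mean velocity V = Q/A = 0.01086/0.07813 = 0.1391 m/s.
Reynolds number Re = ρVD/μ = 629.1 · 0.1391 · 0.3154 / 0.000206 = 1.339e+05.
Re > 4000 → turbulent. Relative roughness ε/D = 1.8e-06/0.3154 = 5.71e-06. Swamee-Jain: f = 0.25/(log₁₀[5.71e-06/3.7 + 5.74/1.339e+05^0.9])² = 0.25/(log₁₀[1.54e-06 + 0.00014])² = 0.25/(-3.851)² = 0.01686.
Total minor-loss coefficient ΣK = 4·0.17 + 2·0.87 + 1·0.46 = 2.88.
ΔP = [f·L/D + ΣK]·(ρV²/2) = [0.01686·5.448/0.3154 + 2.88]·(629.1·0.1391²/2) = [0.2913 + 2.88]·6.082 = 19.29 Pa.
Head loss h_f = ΔP/(ρg) = 19.29/(629.1·9.81) = 0.003125 m.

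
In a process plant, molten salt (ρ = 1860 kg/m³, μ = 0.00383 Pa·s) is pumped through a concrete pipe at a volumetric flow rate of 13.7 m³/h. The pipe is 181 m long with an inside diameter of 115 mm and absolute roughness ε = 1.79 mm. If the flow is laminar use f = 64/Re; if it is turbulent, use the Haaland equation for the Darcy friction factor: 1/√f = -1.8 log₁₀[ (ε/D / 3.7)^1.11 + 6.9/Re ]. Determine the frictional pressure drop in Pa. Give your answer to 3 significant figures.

ΔP ≈ 9120 Pa

Q = 13.7 m³/h = 13.7/3600 = 0.003806 m³/s.
Cross-sectional area A = πD²/4 = π(0.115)²/4 = 0.01039 m²; mean velocity V = Q/A = 0.003806/0.01039 = 0.3664 m/s.
Reynolds number Re = ρVD/μ = 1860 · 0.3664 · 0.115 / 0.00383 = 2.046e+04.
Re > 4000 → turbulent. Relative roughness ε/D = 0.00179/0.115 = 0.0156. Haaland: 1/√f = -1.8 log₁₀[(0.0156/3.7)^1.11 + 6.9/2.046e+04] = -1.8 log₁₀[0.0023 + 0.000337] = 4.641, so f = 0.04644.
Darcy-Weisbach: ΔP = f(L/D)(ρV²/2) = 0.04644·(181/0.115)·(1860·0.3664²/2) = 0.04644·1574·124.8 = 9124 Pa.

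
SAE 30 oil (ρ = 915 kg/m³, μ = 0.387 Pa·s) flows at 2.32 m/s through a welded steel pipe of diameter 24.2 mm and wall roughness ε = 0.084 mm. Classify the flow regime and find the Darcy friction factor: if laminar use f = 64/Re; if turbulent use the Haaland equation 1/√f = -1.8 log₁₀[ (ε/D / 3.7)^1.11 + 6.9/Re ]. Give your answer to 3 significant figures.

Re = ρVD/μ = 915·2.32·0.0242/0.387 = 132.7.
Re < 2300 → laminar, so f = 64/Re = 0.4821 (roughness is irrelevant in laminar flow).

f ≈ 0.482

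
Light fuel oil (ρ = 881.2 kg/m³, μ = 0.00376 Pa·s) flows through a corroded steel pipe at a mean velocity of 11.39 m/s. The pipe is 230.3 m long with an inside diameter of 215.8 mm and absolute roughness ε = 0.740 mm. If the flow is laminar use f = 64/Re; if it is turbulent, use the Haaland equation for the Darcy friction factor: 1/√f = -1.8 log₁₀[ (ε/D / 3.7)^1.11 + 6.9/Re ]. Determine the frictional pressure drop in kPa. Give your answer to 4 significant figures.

Reynolds number Re = ρVD/μ = 881.2 · 11.39 · 0.2158 / 0.00376 = 5.761e+05.
Re > 4000 → turbulent. Relative roughness ε/D = 0.00074/0.2158 = 0.00343. Haaland: 1/√f = -1.8 log₁₀[(0.00343/3.7)^1.11 + 6.9/5.761e+05] = -1.8 log₁₀[0.00043 + 1.2e-05] = 6.038, so f = 0.02742.
Darcy-Weisbach: ΔP = f(L/D)(ρV²/2) = 0.02742·(230.3/0.2158)·(881.2·11.39²/2) = 0.02742·1067·5.716e+04 = 1.673e+06 Pa.
ΔP = 1.673e+06 Pa = 1673 kPa.

ΔP ≈ 1673 kPa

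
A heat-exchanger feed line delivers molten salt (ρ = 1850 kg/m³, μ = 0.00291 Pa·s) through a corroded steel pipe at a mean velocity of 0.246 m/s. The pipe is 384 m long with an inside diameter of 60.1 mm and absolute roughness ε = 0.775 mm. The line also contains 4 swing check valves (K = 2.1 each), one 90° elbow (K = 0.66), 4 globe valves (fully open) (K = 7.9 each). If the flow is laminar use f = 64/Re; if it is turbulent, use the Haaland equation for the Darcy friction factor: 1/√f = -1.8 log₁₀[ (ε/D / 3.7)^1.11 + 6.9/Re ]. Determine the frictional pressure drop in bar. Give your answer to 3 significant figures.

ΔP ≈ 0.188 bar

Reynolds number Re = ρVD/μ = 1850 · 0.246 · 0.0601 / 0.00291 = 9399.
Re > 4000 → turbulent. Relative roughness ε/D = 0.000775/0.0601 = 0.0129. Haaland: 1/√f = -1.8 log₁₀[(0.0129/3.7)^1.11 + 6.9/9399] = -1.8 log₁₀[0.00187 + 0.000734] = 4.652, so f = 0.04621.
Total minor-loss coefficient ΣK = 4·2.1 + 1·0.66 + 4·7.9 = 40.7.
ΔP = [f·L/D + ΣK]·(ρV²/2) = [0.04621·384/0.0601 + 40.7]·(1850·0.246²/2) = [295.3 + 40.7]·55.98 = 1.88e+04 Pa.
ΔP = 1.88e+04 Pa = 0.188 bar.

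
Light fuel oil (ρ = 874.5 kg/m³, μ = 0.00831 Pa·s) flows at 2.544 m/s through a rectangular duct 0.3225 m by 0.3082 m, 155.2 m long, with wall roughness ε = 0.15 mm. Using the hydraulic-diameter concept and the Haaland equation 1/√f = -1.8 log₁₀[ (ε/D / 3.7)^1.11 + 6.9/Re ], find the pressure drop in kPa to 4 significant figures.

Hydraulic diameter D_h = 4A/P = 4·(0.3225·0.3082)/(2·(0.3225+0.3082)) = 0.3976/1.261 = 0.3152 m.
Re = ρVD_h/μ = 874.5·2.544·0.3152/0.00831 = 8.438e+04.
ε/D_h = 0.00015/0.3152 = 0.000476; Haaland gives 1/√f = -1.8 log₁₀[4.8e-05+8.18e-05] = 6.996, so f = 0.02043.
ΔP = f(L/D_h)(ρV²/2) = 0.02043·155.2/0.3152·2830 = 2.847e+04 Pa.
ΔP = 28.47 kPa.

ΔP ≈ 28.47 kPa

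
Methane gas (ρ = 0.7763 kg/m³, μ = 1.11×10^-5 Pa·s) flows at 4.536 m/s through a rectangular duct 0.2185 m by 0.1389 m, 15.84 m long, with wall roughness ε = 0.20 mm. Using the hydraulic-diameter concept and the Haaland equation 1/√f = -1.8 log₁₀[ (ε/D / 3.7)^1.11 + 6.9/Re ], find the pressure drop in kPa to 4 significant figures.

ΔP ≈ 0.01788 kPa

Hydraulic diameter D_h = 4A/P = 4·(0.2185·0.1389)/(2·(0.2185+0.1389)) = 0.1214/0.7148 = 0.1698 m.
Re = ρVD_h/μ = 0.7763·4.536·0.1698/1.11e-05 = 5.388e+04.
ε/D_h = 0.0002/0.1698 = 0.00118; Haaland gives 1/√f = -1.8 log₁₀[0.000131+0.000128] = 6.455, so f = 0.024.
ΔP = f(L/D_h)(ρV²/2) = 0.024·15.84/0.1698·7.986 = 17.88 Pa.
ΔP = 0.01788 kPa.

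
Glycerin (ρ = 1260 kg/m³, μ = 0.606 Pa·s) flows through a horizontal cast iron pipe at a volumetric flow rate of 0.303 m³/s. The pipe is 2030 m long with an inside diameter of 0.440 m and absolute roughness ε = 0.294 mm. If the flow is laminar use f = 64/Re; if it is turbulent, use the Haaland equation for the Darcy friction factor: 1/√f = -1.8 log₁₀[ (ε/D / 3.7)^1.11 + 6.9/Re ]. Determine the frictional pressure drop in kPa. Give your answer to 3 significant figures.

ΔP ≈ 405 kPa

Cross-sectional area A = πD²/4 = π(0.44)²/4 = 0.1521 m²; mean velocity V = Q/A = 0.303/0.1521 = 1.993 m/s.
Reynolds number Re = ρVD/μ = 1260 · 1.993 · 0.44 / 0.606 = 1823.
Re < 2300 → laminar flow, so f = 64/Re = 64/1823 = 0.03511 (the turbulent correlation is not needed).
Darcy-Weisbach: ΔP = f(L/D)(ρV²/2) = 0.03511·(2030/0.44)·(1260·1.993²/2) = 0.03511·4614·2502 = 4.052e+05 Pa.
ΔP = 4.052e+05 Pa = 405 kPa.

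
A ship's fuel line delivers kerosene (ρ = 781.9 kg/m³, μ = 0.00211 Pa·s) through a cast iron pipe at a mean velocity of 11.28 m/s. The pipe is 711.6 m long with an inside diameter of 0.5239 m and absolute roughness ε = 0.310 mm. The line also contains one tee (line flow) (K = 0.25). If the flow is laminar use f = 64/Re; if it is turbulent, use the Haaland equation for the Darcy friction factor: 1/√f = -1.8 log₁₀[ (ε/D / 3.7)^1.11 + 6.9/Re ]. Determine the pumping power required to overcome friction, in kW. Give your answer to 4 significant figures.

P ≈ 2916 kW

Reynolds number Re = ρVD/μ = 781.9 · 11.28 · 0.5239 / 0.00211 = 2.19e+06.
Re > 4000 → turbulent. Relative roughness ε/D = 0.00031/0.5239 = 0.000592. Haaland: 1/√f = -1.8 log₁₀[(0.000592/3.7)^1.11 + 6.9/2.19e+06] = -1.8 log₁₀[6.11e-05 + 3.15e-06] = 7.545, so f = 0.01756.
Total minor-loss coefficient ΣK = 1·0.25 = 0.25.
ΔP = [f·L/D + ΣK]·(ρV²/2) = [0.01756·711.6/0.5239 + 0.25]·(781.9·11.28²/2) = [23.86 + 0.25]·4.974e+04 = 1.199e+06 Pa.
Q = V·A = 11.28·0.2156 = 2.432 m³/s.
Pumping power P = QΔP = 2.432·1.199e+06 = 2916100 W = 2916 kW.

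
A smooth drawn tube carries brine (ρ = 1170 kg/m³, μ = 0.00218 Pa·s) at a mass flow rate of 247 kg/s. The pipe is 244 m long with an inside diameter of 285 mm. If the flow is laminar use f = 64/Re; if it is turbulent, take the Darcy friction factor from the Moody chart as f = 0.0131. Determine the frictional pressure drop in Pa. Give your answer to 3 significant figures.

ΔP ≈ 71900 Pa

A = πD²/4 = π(0.285)²/4 = 0.06379 m²; mean velocity V = ṁ/(ρA) = 247/(1170 · 0.06379) = 3.309 m/s.
Reynolds number Re = ρVD/μ = 1170 · 3.309 · 0.285 / 0.00218 = 5.062e+05.
Re > 4000 → turbulent; use the Moody-chart value f = 0.0131.
Darcy-Weisbach: ΔP = f(L/D)(ρV²/2) = 0.0131·(244/0.285)·(1170·3.309²/2) = 0.0131·856.1·6406 = 7.185e+04 Pa.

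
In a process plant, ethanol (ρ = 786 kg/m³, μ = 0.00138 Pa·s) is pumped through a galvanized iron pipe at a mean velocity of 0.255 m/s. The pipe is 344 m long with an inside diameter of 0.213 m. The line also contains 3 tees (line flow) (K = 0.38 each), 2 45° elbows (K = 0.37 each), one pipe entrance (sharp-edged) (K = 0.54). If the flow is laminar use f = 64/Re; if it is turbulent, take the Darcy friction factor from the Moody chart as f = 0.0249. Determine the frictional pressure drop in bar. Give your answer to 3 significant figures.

ΔP ≈ 0.0109 bar

Reynolds number Re = ρVD/μ = 786 · 0.255 · 0.213 / 0.00138 = 3.094e+04.
Re > 4000 → turbulent; use the Moody-chart value f = 0.0249.
Total minor-loss coefficient ΣK = 3·0.38 + 2·0.37 + 1·0.54 = 2.42.
ΔP = [f·L/D + ΣK]·(ρV²/2) = [0.0249·344/0.213 + 2.42]·(786·0.255²/2) = [40.21 + 2.42]·25.55 = 1090 Pa.
ΔP = 1090 Pa = 0.0109 bar.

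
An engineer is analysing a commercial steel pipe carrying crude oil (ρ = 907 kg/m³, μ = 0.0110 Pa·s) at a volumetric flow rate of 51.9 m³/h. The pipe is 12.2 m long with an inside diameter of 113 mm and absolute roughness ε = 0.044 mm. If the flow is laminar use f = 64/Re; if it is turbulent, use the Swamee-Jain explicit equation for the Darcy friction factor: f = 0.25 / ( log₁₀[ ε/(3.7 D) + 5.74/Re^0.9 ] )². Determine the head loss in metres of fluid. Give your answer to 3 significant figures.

Q = 51.9 m³/h = 51.9/3600 = 0.01442 m³/s.
Cross-sectional area A = πD²/4 = π(0.113)²/4 = 0.01003 m²; mean velocity V = Q/A = 0.01442/0.01003 = 1.438 m/s.
Reynolds number Re = ρVD/μ = 907 · 1.438 · 0.113 / 0.011 = 1.339e+04.
Re > 4000 → turbulent. Relative roughness ε/D = 4.4e-05/0.113 = 0.000389. Swamee-Jain: f = 0.25/(log₁₀[0.000389/3.7 + 5.74/1.339e+04^0.9])² = 0.25/(log₁₀[0.000105 + 0.00111])² = 0.25/(-2.916)² = 0.0294.
Darcy-Weisbach: ΔP = f(L/D)(ρV²/2) = 0.0294·(12.2/0.113)·(907·1.438²/2) = 0.0294·108·937.2 = 2975 Pa.
Head loss h_f = ΔP/(ρg) = 2975/(907·9.81) = 0.334 m.

h_f ≈ 0.334 m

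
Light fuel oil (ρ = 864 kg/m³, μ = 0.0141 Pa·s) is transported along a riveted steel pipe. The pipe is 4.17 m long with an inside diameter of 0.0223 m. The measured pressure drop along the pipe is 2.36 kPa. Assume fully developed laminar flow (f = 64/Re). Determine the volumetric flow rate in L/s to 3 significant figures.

For laminar flow, f = 64/Re with Re = ρVD/μ, so Darcy-Weisbach reduces to ΔP = 32μLV/D². Solving for V: V = ΔP·D²/(32μL) = 2360·(0.0223)²/(32·0.0141·4.17) = 0.6238 m/s.
Check: Re = ρVD/μ = 864·0.6238·0.0223/0.0141 = 852.3 < 2300, so the laminar assumption holds.
Q = V·A = 0.6238·(π/4·0.0223²) = 0.0002436 m³/s = 0.244 L/s.

Q ≈ 0.244 L/s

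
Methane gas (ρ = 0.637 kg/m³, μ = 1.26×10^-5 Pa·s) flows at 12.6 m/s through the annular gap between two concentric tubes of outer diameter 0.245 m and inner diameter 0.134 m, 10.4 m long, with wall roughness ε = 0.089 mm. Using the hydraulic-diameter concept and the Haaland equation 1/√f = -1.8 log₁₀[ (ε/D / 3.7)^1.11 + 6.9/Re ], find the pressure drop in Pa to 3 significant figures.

Hydraulic diameter D_h = 4A/P = D_o - D_i = 0.245 - 0.134 = 0.111 m.
Re = ρVD_h/μ = 0.637·12.6·0.111/1.26e-05 = 7.071e+04.
ε/D_h = 8.9e-05/0.111 = 0.000802; Haaland gives 1/√f = -1.8 log₁₀[8.57e-05+9.76e-05] = 6.727, so f = 0.0221.
ΔP = f(L/D_h)(ρV²/2) = 0.0221·10.4/0.111·50.57 = 104.7 Pa.

ΔP ≈ 105 Pa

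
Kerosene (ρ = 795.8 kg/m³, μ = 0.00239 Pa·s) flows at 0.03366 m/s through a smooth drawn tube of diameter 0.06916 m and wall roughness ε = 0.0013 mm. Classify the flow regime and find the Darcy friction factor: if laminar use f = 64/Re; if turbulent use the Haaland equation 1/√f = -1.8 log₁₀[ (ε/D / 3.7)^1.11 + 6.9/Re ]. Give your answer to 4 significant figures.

Re = ρVD/μ = 795.8·0.03366·0.06916/0.00239 = 775.1.
Re < 2300 → laminar, so f = 64/Re = 0.08257 (roughness is irrelevant in laminar flow).

f ≈ 0.08257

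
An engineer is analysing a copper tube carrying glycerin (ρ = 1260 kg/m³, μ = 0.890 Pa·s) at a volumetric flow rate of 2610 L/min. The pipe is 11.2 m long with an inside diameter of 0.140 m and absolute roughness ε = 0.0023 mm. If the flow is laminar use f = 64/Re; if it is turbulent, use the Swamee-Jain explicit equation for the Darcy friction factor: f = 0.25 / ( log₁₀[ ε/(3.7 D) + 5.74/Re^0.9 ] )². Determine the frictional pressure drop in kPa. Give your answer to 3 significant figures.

Q = 2610 L/min = 2610/60000 = 0.0435 m³/s.
Cross-sectional area A = πD²/4 = π(0.14)²/4 = 0.01539 m²; mean velocity V = Q/A = 0.0435/0.01539 = 2.826 m/s.
Reynolds number Re = ρVD/μ = 1260 · 2.826 · 0.14 / 0.89 = 560.1.
Re < 2300 → laminar flow, so f = 64/Re = 64/560.1 = 0.1143 (the turbulent correlation is not needed).
Darcy-Weisbach: ΔP = f(L/D)(ρV²/2) = 0.1143·(11.2/0.14)·(1260·2.826²/2) = 0.1143·80·5031 = 4.599e+04 Pa.
ΔP = 4.599e+04 Pa = 46.0 kPa.

ΔP ≈ 46.0 kPa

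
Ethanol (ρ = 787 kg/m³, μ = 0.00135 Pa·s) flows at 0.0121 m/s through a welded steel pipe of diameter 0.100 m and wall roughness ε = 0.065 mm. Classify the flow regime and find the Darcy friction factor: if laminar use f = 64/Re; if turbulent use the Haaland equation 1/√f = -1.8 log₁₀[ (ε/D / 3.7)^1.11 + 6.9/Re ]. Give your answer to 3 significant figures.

Re = ρVD/μ = 787·0.0121·0.1/0.00135 = 705.4.
Re < 2300 → laminar, so f = 64/Re = 0.09073 (roughness is irrelevant in laminar flow).

f ≈ 0.0907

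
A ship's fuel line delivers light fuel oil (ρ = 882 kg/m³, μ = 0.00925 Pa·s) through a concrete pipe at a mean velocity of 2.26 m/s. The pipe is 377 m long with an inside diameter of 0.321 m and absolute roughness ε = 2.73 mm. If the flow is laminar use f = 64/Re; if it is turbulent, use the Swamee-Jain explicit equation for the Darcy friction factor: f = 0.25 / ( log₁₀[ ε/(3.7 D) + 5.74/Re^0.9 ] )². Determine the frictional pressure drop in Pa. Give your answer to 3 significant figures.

Reynolds number Re = ρVD/μ = 882 · 2.26 · 0.321 / 0.00925 = 6.917e+04.
Re > 4000 → turbulent. Relative roughness ε/D = 0.00273/0.321 = 0.0085. Swamee-Jain: f = 0.25/(log₁₀[0.0085/3.7 + 5.74/6.917e+04^0.9])² = 0.25/(log₁₀[0.0023 + 0.000253])² = 0.25/(-2.593)² = 0.03718.
Darcy-Weisbach: ΔP = f(L/D)(ρV²/2) = 0.03718·(377/0.321)·(882·2.26²/2) = 0.03718·1174·2252 = 9.835e+04 Pa.

ΔP ≈ 98300 Pa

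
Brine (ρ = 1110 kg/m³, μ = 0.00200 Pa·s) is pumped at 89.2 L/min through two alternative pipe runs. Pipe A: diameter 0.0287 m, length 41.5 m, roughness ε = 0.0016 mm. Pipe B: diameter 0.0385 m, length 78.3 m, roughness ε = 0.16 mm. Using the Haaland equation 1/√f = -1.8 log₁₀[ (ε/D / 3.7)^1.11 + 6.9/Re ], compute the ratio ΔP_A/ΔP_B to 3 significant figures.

Pipe A: V = Q/A = 0.001487/0.0006469 = 2.298 m/s; Re = 3.66e+04; ε/D = 5.57e-05; Haaland → f = 0.02237; ΔP_A = f(L/D)(ρV²/2) = 9.48e+04 Pa.
Pipe B: V = Q/A = 0.001487/0.001164 = 1.277 m/s; Re = 2.729e+04; ε/D = 0.00416; Haaland → f = 0.03201; ΔP_B = f(L/D)(ρV²/2) = 5.892e+04 Pa.
ΔP_A/ΔP_B = 9.48e+04/5.892e+04 = 1.61.

ΔP_A/ΔP_B ≈ 1.61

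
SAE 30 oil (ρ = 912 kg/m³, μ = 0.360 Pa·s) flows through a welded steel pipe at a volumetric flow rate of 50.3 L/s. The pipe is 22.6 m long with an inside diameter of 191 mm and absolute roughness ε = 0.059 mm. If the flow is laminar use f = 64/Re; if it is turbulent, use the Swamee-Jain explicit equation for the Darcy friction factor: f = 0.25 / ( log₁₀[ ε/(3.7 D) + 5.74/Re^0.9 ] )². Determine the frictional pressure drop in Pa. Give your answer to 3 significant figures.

Q = 50.3 L/s = 50.3/1000 = 0.0503 m³/s.
Cross-sectional area A = πD²/4 = π(0.191)²/4 = 0.02865 m²; mean velocity V = Q/A = 0.0503/0.02865 = 1.756 m/s.
Reynolds number Re = ρVD/μ = 912 · 1.756 · 0.191 / 0.36 = 849.4.
Re < 2300 → laminar flow, so f = 64/Re = 64/849.4 = 0.07534 (the turbulent correlation is not needed).
Darcy-Weisbach: ΔP = f(L/D)(ρV²/2) = 0.07534·(22.6/0.191)·(912·1.756²/2) = 0.07534·118.3·1405 = 1.253e+04 Pa.

ΔP ≈ 12500 Pa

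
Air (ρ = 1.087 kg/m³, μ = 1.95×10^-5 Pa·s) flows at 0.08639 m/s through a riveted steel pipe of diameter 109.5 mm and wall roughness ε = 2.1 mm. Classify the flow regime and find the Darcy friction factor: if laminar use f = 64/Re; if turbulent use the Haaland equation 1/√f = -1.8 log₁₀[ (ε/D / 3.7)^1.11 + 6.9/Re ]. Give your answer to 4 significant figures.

Re = ρVD/μ = 1.087·0.08639·0.1095/1.95e-05 = 527.3.
Re < 2300 → laminar, so f = 64/Re = 0.1214 (roughness is irrelevant in laminar flow).

f ≈ 0.1214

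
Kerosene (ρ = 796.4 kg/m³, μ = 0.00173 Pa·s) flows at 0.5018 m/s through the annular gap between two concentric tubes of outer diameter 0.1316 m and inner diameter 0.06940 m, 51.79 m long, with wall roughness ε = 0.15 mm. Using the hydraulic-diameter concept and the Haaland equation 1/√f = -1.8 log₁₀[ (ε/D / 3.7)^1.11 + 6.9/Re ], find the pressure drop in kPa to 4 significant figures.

Hydraulic diameter D_h = 4A/P = D_o - D_i = 0.1316 - 0.0694 = 0.0622 m.
Re = ρVD_h/μ = 796.4·0.5018·0.0622/0.00173 = 1.437e+04.
ε/D_h = 0.00015/0.0622 = 0.00241; Haaland gives 1/√f = -1.8 log₁₀[0.000291+0.00048] = 5.603, so f = 0.03185.
ΔP = f(L/D_h)(ρV²/2) = 0.03185·51.79/0.0622·100.3 = 2659 Pa.
ΔP = 2.659 kPa.

ΔP ≈ 2.659 kPa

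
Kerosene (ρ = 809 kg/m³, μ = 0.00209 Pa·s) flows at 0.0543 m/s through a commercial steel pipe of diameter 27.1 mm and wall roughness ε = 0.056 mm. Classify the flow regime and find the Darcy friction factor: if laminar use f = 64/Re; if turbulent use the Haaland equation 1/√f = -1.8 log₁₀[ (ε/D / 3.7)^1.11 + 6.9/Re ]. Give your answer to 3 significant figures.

Re = ρVD/μ = 809·0.0543·0.0271/0.00209 = 569.6.
Re < 2300 → laminar, so f = 64/Re = 0.1124 (roughness is irrelevant in laminar flow).

f ≈ 0.112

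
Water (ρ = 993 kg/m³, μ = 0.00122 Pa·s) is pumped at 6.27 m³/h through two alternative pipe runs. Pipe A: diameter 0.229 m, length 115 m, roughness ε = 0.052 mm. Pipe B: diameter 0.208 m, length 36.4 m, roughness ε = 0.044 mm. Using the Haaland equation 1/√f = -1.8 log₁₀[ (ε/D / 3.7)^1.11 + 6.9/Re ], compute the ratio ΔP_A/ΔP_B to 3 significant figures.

Pipe A: V = Q/A = 0.001742/0.04119 = 0.04229 m/s; Re = 7882; ε/D = 0.000227; Haaland → f = 0.03323; ΔP_A = f(L/D)(ρV²/2) = 14.82 Pa.
Pipe B: V = Q/A = 0.001742/0.03398 = 0.05126 m/s; Re = 8678; ε/D = 0.000212; Haaland → f = 0.03235; ΔP_B = f(L/D)(ρV²/2) = 7.384 Pa.
ΔP_A/ΔP_B = 14.82/7.384 = 2.01.

ΔP_A/ΔP_B ≈ 2.01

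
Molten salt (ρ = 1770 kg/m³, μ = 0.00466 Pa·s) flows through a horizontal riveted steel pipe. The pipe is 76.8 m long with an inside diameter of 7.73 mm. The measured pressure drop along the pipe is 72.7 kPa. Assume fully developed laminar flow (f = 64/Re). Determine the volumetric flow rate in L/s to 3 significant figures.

For laminar flow, f = 64/Re with Re = ρVD/μ, so Darcy-Weisbach reduces to ΔP = 32μLV/D². Solving for V: V = ΔP·D²/(32μL) = 7.27e+04·(0.00773)²/(32·0.00466·76.8) = 0.3793 m/s.
Check: Re = ρVD/μ = 1770·0.3793·0.00773/0.00466 = 1114 < 2300, so the laminar assumption holds.
Q = V·A = 0.3793·(π/4·0.00773²) = 1.78e-05 m³/s = 0.0178 L/s.

Q ≈ 0.0178 L/s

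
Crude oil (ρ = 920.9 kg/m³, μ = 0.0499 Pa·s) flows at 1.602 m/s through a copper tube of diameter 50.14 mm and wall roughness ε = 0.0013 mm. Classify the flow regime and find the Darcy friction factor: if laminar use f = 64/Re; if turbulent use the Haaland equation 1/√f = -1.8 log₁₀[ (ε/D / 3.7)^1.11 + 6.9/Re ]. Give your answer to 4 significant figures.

Re = ρVD/μ = 920.9·1.602·0.05014/0.0499 = 1482.
Re < 2300 → laminar, so f = 64/Re = 0.04317 (roughness is irrelevant in laminar flow).

f ≈ 0.04317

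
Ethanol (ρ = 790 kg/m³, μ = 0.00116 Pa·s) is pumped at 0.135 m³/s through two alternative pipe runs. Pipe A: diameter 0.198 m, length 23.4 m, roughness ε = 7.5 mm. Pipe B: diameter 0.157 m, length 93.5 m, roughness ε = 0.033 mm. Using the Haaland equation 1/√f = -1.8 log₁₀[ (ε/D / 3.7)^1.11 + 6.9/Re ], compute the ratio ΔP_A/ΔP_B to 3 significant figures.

ΔP_A/ΔP_B ≈ 0.332

Pipe A: V = Q/A = 0.135/0.03079 = 4.384 m/s; Re = 5.912e+05; ε/D = 0.0379; Haaland → f = 0.06332; ΔP_A = f(L/D)(ρV²/2) = 5.682e+04 Pa.
Pipe B: V = Q/A = 0.135/0.01936 = 6.973 m/s; Re = 7.456e+05; ε/D = 0.00021; Haaland → f = 0.01495; ΔP_B = f(L/D)(ρV²/2) = 1.711e+05 Pa.
ΔP_A/ΔP_B = 5.682e+04/1.711e+05 = 0.332.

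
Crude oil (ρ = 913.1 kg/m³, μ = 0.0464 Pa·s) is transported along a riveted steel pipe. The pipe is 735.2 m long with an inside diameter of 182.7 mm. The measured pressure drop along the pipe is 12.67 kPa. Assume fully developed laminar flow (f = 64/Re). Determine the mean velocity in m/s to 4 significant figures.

For laminar flow, f = 64/Re with Re = ρVD/μ, so Darcy-Weisbach reduces to ΔP = 32μLV/D². Solving for V: V = ΔP·D²/(32μL) = 1.267e+04·(0.1827)²/(32·0.0464·735.2) = 0.3874 m/s.
Check: Re = ρVD/μ = 913.1·0.3874·0.1827/0.0464 = 1393 < 2300, so the laminar assumption holds.

V ≈ 0.3874 m/s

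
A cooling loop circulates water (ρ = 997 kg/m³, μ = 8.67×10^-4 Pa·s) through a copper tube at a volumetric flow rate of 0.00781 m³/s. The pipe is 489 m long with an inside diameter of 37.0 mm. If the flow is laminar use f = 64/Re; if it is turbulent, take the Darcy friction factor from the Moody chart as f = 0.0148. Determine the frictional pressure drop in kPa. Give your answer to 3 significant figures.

ΔP ≈ 5140 kPa

Cross-sectional area A = πD²/4 = π(0.037)²/4 = 0.001075 m²; mean velocity V = Q/A = 0.00781/0.001075 = 7.264 m/s.
Reynolds number Re = ρVD/μ = 997 · 7.264 · 0.037 / 0.000867 = 3.091e+05.
Re > 4000 → turbulent; use the Moody-chart value f = 0.0148.
Darcy-Weisbach: ΔP = f(L/D)(ρV²/2) = 0.0148·(489/0.037)·(997·7.264²/2) = 0.0148·1.322e+04·2.63e+04 = 5.145e+06 Pa.
ΔP = 5.145e+06 Pa = 5140 kPa.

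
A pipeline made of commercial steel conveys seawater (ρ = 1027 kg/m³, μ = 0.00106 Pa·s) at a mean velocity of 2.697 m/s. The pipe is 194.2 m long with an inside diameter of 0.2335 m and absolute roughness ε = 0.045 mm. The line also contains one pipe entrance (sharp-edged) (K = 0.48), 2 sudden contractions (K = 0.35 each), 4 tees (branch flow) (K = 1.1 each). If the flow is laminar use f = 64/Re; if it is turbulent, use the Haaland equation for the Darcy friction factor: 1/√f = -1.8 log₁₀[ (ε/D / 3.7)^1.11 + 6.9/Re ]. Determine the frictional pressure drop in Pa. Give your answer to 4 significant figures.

Reynolds number Re = ρVD/μ = 1027 · 2.697 · 0.2335 / 0.00106 = 6.101e+05.
Re > 4000 → turbulent. Relative roughness ε/D = 4.5e-05/0.2335 = 0.000193. Haaland: 1/√f = -1.8 log₁₀[(0.000193/3.7)^1.11 + 6.9/6.101e+05] = -1.8 log₁₀[1.76e-05 + 1.13e-05] = 8.17, so f = 0.01498.
Total minor-loss coefficient ΣK = 1·0.48 + 2·0.35 + 4·1.1 = 5.58.
ΔP = [f·L/D + ΣK]·(ρV²/2) = [0.01498·194.2/0.2335 + 5.58]·(1027·2.697²/2) = [12.46 + 5.58]·3735 = 6.738e+04 Pa.

ΔP ≈ 67380 Pa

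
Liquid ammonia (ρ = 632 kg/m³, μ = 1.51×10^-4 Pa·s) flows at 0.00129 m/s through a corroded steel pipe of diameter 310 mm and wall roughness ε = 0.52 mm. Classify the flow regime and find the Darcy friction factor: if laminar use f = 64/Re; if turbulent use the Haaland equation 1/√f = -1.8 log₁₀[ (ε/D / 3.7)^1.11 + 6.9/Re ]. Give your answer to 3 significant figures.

f ≈ 0.0382

Re = ρVD/μ = 632·0.00129·0.31/0.000151 = 1674.
Re < 2300 → laminar, so f = 64/Re = 0.03824 (roughness is irrelevant in laminar flow).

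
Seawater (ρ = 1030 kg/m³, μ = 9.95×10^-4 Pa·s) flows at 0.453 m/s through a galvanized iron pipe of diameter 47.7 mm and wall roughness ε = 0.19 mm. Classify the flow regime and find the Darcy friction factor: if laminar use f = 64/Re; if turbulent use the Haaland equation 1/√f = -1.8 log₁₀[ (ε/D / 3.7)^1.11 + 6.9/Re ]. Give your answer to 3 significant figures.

Re = ρVD/μ = 1030·0.453·0.0477/0.000995 = 2.237e+04.
Re > 4000 → turbulent. ε/D = 0.00019/0.0477 = 0.00398; Haaland: 1/√f = -1.8 log₁₀[0.000508 + 0.000308] = 5.559, so f = 0.03236.

f ≈ 0.0324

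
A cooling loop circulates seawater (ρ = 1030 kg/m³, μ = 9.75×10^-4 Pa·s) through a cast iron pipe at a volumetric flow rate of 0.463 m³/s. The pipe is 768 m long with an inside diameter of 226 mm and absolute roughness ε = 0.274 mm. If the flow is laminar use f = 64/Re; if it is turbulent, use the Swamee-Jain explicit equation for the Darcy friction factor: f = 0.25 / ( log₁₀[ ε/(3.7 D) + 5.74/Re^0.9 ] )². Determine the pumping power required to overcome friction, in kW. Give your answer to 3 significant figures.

P ≈ 2240 kW

Cross-sectional area A = πD²/4 = π(0.226)²/4 = 0.04011 m²; mean velocity V = Q/A = 0.463/0.04011 = 11.54 m/s.
Reynolds number Re = ρVD/μ = 1030 · 11.54 · 0.226 / 0.000975 = 2.756e+06.
Re > 4000 → turbulent. Relative roughness ε/D = 0.000274/0.226 = 0.00121. Swamee-Jain: f = 0.25/(log₁₀[0.00121/3.7 + 5.74/2.756e+06^0.9])² = 0.25/(log₁₀[0.000328 + 9.18e-06])² = 0.25/(-3.473)² = 0.02073.
Darcy-Weisbach: ΔP = f(L/D)(ρV²/2) = 0.02073·(768/0.226)·(1030·11.54²/2) = 0.02073·3398·6.86e+04 = 4.833e+06 Pa.
Pumping power P = QΔP = 0.463·4.833e+06 = 2238000 W = 2240 kW.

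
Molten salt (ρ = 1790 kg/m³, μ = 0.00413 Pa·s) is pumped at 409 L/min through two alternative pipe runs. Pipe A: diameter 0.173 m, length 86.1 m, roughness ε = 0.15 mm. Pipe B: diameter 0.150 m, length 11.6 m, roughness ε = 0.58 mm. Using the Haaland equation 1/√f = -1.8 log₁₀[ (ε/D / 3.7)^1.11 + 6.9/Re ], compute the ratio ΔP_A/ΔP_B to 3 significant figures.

Pipe A: V = Q/A = 0.006817/0.02351 = 0.29 m/s; Re = 2.174e+04; ε/D = 0.000867; Haaland → f = 0.02691; ΔP_A = f(L/D)(ρV²/2) = 1008 Pa.
Pipe B: V = Q/A = 0.006817/0.01767 = 0.3857 m/s; Re = 2.508e+04; ε/D = 0.00387; Haaland → f = 0.0318; ΔP_B = f(L/D)(ρV²/2) = 327.5 Pa.
ΔP_A/ΔP_B = 1008/327.5 = 3.08.

ΔP_A/ΔP_B ≈ 3.08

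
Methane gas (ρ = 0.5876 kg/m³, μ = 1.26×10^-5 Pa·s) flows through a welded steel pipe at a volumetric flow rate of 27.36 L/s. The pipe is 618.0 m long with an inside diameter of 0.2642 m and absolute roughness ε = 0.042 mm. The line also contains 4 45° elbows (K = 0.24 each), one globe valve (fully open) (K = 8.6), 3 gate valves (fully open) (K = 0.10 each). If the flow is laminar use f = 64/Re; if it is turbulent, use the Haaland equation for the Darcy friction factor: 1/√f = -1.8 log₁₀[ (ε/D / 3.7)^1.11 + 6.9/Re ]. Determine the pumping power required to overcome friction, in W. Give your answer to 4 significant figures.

Q = 27.36 L/s = 27.36/1000 = 0.02736 m³/s.
Cross-sectional area A = πD²/4 = π(0.2642)²/4 = 0.05482 m²; mean velocity V = Q/A = 0.02736/0.05482 = 0.4991 m/s.
Reynolds number Re = ρVD/μ = 0.5876 · 0.4991 · 0.2642 / 1.26e-05 = 6149.
Re > 4000 → turbulent. Relative roughness ε/D = 4.2e-05/0.2642 = 0.000159. Haaland: 1/√f = -1.8 log₁₀[(0.000159/3.7)^1.11 + 6.9/6149] = -1.8 log₁₀[1.42e-05 + 0.00112] = 5.3, so f = 0.0356.
Total minor-loss coefficient ΣK = 4·0.24 + 1·8.6 + 3·0.1 = 9.86.
ΔP = [f·L/D + ΣK]·(ρV²/2) = [0.0356·618/0.2642 + 9.86]·(0.5876·0.4991²/2) = [83.27 + 9.86]·0.07318 = 6.815 Pa.
Pumping power P = QΔP = 0.02736·6.815 = 0.18646 W = 0.1865 W.

P ≈ 0.1865 W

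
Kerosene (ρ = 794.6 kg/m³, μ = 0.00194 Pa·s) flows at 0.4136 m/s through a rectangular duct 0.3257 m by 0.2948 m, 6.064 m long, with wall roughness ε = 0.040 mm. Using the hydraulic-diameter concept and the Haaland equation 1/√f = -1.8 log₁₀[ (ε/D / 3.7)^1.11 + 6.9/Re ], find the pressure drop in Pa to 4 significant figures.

ΔP ≈ 27.80 Pa

Hydraulic diameter D_h = 4A/P = 4·(0.3257·0.2948)/(2·(0.3257+0.2948)) = 0.3841/1.241 = 0.3095 m.
Re = ρVD_h/μ = 794.6·0.4136·0.3095/0.00194 = 5.243e+04.
ε/D_h = 4e-05/0.3095 = 0.000129; Haaland gives 1/√f = -1.8 log₁₀[1.13e-05+0.000132] = 6.921, so f = 0.02088.
ΔP = f(L/D_h)(ρV²/2) = 0.02088·6.064/0.3095·67.96 = 27.8 Pa.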